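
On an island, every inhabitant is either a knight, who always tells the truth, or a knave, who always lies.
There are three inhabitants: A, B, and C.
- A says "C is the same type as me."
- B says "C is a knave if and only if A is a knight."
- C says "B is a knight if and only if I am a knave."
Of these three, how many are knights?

2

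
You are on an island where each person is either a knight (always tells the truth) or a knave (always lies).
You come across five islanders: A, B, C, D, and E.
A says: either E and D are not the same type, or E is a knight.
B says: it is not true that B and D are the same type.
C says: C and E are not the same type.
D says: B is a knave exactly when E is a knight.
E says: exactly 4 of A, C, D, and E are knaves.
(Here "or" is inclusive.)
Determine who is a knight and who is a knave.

A is a knave, B is a knave, C is a knight, D is a knave, and E is a knave.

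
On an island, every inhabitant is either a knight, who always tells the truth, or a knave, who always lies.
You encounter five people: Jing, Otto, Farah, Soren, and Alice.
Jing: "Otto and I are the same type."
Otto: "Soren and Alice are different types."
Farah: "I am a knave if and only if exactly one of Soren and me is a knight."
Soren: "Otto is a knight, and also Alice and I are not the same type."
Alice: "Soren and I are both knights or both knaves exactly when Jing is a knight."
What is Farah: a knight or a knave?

Farah is a knight.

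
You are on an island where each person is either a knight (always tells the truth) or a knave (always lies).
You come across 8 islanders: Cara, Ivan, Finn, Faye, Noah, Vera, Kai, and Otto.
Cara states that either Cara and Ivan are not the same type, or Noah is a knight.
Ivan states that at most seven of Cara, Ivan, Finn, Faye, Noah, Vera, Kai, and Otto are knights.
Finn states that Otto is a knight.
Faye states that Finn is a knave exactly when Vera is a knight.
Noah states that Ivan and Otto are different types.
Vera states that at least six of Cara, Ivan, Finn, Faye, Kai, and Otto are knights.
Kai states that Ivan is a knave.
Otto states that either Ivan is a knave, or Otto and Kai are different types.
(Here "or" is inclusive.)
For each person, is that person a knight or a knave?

Since Cara is a knight, "either Cara and Ivan are not the same type, or Noah is a knight" needs to be true, which holds.
Ivan is a knight, so "at most seven of Cara, Ivan, Finn, Faye, Noah, Vera, Kai, and Otto are knights" must be true — and it is.
Finn is a knave, so "Otto is a knight" must be False — and it is.
Faye is a knave, so "Finn is a knave exactly when Vera is a knight" must be False — and it is.
As a knight, Noah's statement "Ivan and Otto are different types" should be true; it is.
As a knave, Vera's statement "at least six of Cara, Ivan, Finn, Faye, Kai, and Otto are knights" should be False; it is.
Kai is a knave, and the claim "Ivan is a knave" is indeed False.
As a knave, Otto's statement "either Ivan is a knave, or Otto and Kai are different types" should be False; it is.

Knights: Cara, Ivan, and Noah. Knaves: Finn, Faye, Vera, Kai, and Otto.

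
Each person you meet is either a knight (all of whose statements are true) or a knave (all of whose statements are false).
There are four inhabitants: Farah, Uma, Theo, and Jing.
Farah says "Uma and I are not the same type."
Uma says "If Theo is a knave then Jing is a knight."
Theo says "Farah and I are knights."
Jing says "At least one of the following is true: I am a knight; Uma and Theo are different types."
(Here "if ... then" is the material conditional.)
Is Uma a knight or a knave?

Uma is a knave.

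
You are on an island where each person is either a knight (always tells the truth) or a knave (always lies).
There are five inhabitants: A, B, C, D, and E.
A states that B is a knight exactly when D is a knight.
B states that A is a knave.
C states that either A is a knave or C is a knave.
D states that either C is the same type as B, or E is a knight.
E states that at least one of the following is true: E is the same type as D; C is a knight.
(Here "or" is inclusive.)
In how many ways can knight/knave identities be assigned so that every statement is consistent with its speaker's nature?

0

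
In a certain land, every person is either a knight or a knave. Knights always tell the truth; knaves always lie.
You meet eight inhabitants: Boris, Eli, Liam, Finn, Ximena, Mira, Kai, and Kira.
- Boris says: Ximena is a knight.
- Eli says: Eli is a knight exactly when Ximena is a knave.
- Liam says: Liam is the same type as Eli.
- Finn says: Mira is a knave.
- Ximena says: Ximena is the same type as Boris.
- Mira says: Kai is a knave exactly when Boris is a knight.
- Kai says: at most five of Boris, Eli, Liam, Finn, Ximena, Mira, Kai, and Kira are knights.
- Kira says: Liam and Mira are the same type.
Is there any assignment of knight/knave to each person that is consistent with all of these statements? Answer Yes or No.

No

Checking all 256 assignments, each has at least one speaker whose statement's truth value contradicts their type.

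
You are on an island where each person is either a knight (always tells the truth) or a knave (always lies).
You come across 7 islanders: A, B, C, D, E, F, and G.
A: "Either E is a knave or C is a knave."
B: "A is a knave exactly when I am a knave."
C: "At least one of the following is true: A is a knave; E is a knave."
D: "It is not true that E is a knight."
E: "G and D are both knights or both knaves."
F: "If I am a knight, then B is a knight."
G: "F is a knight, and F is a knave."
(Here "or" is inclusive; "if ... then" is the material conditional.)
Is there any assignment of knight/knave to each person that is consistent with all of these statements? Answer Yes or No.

Yes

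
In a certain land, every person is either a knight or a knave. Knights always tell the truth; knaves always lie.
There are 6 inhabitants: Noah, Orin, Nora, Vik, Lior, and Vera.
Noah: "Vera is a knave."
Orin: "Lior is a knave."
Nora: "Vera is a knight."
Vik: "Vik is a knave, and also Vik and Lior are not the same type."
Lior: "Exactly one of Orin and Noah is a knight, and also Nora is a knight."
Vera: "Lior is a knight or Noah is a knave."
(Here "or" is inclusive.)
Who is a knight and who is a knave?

As a knight, Noah's statement "Vera is a knave" should be True; it is.
Orin is a knight, so "Lior is a knave" must be True — and it is.
Nora is a knave, and the claim "Vera is a knight" is indeed false.
Vik is a knave, so "Vik is a knave, and also Vik and Lior are not the same type" must be false — and it is.
Lior is a knave; "exactly one of Orin and Noah is a knight, and also Nora is a knight" is false, as required.
As a knave, Vera's statement "Lior is a knight or Noah is a knave" should be false; it is.

Knights: Noah and Orin. Knaves: Nora, Vik, Lior, and Vera.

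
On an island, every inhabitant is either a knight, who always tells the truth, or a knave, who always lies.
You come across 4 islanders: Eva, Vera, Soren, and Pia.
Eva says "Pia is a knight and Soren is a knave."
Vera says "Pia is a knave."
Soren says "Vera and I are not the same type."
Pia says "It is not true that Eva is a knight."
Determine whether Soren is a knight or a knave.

Consistent assignments: {Eva=knave, Vera=knave, Soren=knight, Pia=knight}
In every consistent assignment, Soren is a knight.

Soren is a knight.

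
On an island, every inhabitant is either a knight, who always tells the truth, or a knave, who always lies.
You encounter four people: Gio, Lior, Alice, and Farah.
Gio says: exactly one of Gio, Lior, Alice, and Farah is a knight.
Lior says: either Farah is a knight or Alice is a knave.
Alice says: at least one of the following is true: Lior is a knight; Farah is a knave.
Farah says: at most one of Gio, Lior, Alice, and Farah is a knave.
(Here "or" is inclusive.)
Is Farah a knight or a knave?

Consistent assignments: {Gio=knave, Lior=knight, Alice=knight, Farah=knight}
In every consistent assignment, Farah is a knight.

Farah is a knight.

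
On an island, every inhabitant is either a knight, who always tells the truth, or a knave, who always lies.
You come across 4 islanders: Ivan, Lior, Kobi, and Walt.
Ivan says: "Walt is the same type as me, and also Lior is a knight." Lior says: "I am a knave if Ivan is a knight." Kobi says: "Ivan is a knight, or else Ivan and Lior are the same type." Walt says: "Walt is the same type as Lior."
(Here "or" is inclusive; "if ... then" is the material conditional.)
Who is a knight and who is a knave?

Ivan is a knave, Lior is a knight, Kobi is a knave, and Walt is a knight.

Ivan is a knave, so "Walt is the same type as me, and also Lior is a knight" must be False — and it is.
As a knight, Lior's statement "I am a knave if Ivan is a knight" should be true; it is.
Kobi (knave): "Ivan is a knight, or else Ivan and Lior are the same type" — False. ✓
Walt (knight): "Walt is the same type as Lior" — true. ✓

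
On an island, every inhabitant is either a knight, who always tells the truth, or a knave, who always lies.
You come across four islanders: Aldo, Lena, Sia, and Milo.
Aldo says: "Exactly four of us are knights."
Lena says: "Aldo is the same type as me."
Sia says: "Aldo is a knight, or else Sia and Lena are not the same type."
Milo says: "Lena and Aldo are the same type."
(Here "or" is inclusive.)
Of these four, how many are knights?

4

The unique consistent assignment is Aldo=knight, Lena=knight, Sia=knight, Milo=knight.
That has 4 knights.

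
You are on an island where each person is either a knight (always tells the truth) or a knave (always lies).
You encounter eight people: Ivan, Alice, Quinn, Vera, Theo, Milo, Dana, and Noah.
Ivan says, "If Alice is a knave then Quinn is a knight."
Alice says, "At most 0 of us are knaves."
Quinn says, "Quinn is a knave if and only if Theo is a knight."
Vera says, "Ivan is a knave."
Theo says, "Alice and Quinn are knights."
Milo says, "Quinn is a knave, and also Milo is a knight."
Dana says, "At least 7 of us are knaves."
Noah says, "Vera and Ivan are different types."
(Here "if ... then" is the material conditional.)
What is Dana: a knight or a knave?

Consistent assignments: {Ivan=knight, Alice=knave, Quinn=knight, Vera=knave, Theo=knave, Milo=knave, Dana=knave, Noah=knight}; {Ivan=knave, Alice=knave, Quinn=knave, Vera=knight, Theo=knave, Milo=knight, Dana=knave, Noah=knight}; {Ivan=knave, Alice=knave, Quinn=knave, Vera=knight, Theo=knave, Milo=knave, Dana=knave, Noah=knight}
In every consistent assignment, Dana is a knave.

Dana is a knave.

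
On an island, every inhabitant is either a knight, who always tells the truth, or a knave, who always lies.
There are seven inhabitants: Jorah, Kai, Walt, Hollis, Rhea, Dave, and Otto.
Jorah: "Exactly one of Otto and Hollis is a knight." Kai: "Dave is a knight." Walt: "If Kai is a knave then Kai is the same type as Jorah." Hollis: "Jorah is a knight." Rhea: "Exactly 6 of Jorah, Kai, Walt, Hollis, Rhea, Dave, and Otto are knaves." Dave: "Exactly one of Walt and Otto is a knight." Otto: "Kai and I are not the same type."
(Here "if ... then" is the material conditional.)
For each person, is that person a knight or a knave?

Knights: Jorah and Hollis. Knaves: Kai, Walt, Rhea, Dave, and Otto.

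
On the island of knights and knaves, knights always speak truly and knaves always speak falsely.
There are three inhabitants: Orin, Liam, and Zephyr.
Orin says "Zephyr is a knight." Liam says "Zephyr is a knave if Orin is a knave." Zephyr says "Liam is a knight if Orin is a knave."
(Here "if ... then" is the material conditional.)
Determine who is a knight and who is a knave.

Suppose Orin is a knave. Then Orin's statement "Zephyr is a knight" would have to be false. Checking the 4 ways to assign the others, none is consistent with every speaker.
(For instance, with Liam=knight, Zephyr=knight, Orin's claim "Zephyr is a knight" comes out true where it would need to be false.)
So Orin must be a knight, making "Zephyr is a knight" true. Taking Orin=knight, Liam=knight, Zephyr=knight, each remaining statement checks out:
  Liam (knight): "Zephyr is a knave if Orin is a knave" — true. ✓
  Zephyr (knight): "Liam is a knight if Orin is a knave" — true. ✓
This is the unique consistent assignment.

Orin is a knight, Liam is a knight, and Zephyr is a knight.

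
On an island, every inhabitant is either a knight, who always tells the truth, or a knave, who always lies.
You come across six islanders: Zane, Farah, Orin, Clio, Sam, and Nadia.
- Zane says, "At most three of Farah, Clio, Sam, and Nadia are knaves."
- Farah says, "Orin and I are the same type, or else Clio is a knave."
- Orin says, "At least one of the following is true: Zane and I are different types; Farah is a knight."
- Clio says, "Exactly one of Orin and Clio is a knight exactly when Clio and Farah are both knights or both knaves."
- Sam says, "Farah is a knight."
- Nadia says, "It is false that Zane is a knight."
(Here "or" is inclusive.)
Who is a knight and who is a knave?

Zane is a knight, and the claim "at most three of Farah, Clio, Sam, and Nadia are knaves" is indeed true.
Farah is a knight, and the claim "Orin and I are the same type, or else Clio is a knave" is indeed true.
Since Orin is a knight, "at least one of the following is true: Zane and I are different types; Farah is a knight" needs to be true, which holds.
Since Clio is a knave, "exactly one of Orin and Clio is a knight exactly when Clio and Farah are both knights or both knaves" needs to be false, which holds.
Sam is a knight, so "Farah is a knight" must be true — and it is.
As a knave, Nadia's statement "it is false that Zane is a knight" should be false; it is.

Knights: Zane, Farah, Orin, and Sam. Knaves: Clio and Nadia.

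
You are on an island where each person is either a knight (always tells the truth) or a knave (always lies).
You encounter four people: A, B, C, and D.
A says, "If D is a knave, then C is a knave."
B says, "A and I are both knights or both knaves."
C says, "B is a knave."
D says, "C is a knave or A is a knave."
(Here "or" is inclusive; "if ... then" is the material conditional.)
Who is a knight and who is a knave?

A (knight): "if D is a knave, then C is a knave" — True. ✓
B is a knight; "A and I are both knights or both knaves" is True, as required.
C is a knave, and the claim "B is a knave" is indeed false.
D is a knight; "C is a knave or A is a knave" is True, as required.

A is a knight, B is a knight, C is a knave, and D is a knight.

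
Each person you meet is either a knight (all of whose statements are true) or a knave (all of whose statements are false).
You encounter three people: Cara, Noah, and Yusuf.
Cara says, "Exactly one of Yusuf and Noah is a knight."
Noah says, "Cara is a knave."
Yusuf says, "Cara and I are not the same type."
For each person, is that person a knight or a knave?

Suppose Cara is a knight. Then Cara's statement "exactly one of Yusuf and Noah is a knight" would have to be true. Checking the 4 ways to assign the others, none is consistent with every speaker.
(For instance, with Noah=knight, Yusuf=knight, Cara's claim "exactly one of Yusuf and Noah is a knight" comes out false where it would need to be true.)
So Cara must be a knave, making "exactly one of Yusuf and Noah is a knight" false. Taking Cara=knave, Noah=knight, Yusuf=knight, each remaining statement checks out:
  Noah (knight): "Cara is a knave" — true. ✓
  Yusuf (knight): "Cara and I are not the same type" — true. ✓
This is the unique consistent assignment.

Knights: Noah and Yusuf. Knaves: Cara.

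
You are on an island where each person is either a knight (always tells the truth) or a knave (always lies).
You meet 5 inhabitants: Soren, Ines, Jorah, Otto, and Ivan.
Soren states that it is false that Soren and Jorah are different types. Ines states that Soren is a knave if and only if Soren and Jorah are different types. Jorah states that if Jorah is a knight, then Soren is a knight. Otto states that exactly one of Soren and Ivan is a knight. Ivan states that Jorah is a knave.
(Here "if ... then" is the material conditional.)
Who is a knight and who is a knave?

Since Soren is a knight, "it is false that Soren and Jorah are different types" needs to be True, which holds.
Ines (knight): "Soren is a knave if and only if Soren and Jorah are different types" — True. ✓
Jorah is a knight, so "if Jorah is a knight, then Soren is a knight" must be True — and it is.
Otto is a knight, so "exactly one of Soren and Ivan is a knight" must be True — and it is.
Ivan (knave): "Jorah is a knave" — False. ✓

Soren is a knight, Ines is a knight, Jorah is a knight, Otto is a knight, and Ivan is a knave.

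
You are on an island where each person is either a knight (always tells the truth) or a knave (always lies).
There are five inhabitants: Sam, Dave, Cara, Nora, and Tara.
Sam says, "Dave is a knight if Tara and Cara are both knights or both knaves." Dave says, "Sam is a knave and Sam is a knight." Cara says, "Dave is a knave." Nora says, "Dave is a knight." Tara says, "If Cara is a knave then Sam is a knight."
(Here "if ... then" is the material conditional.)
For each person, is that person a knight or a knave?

As a knave, Sam's statement "Dave is a knight if Tara and Cara are both knights or both knaves" should be False; it is.
Since Dave is a knave, "Sam is a knave and Sam is a knight" needs to be False, which holds.
Cara is a knight; "Dave is a knave" is true, as required.
As a knave, Nora's statement "Dave is a knight" should be False; it is.
Tara (knight): "if Cara is a knave then Sam is a knight" — true. ✓

Sam is a knave, Dave is a knave, Cara is a knight, Nora is a knave, and Tara is a knight.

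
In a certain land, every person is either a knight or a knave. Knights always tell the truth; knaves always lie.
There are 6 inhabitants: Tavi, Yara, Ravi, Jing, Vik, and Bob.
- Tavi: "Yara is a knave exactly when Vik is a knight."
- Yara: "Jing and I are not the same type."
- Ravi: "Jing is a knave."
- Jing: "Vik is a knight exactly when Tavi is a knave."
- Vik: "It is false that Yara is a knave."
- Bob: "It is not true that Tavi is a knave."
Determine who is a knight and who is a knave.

Knights: Ravi. Knaves: Tavi, Yara, Jing, Vik, and Bob.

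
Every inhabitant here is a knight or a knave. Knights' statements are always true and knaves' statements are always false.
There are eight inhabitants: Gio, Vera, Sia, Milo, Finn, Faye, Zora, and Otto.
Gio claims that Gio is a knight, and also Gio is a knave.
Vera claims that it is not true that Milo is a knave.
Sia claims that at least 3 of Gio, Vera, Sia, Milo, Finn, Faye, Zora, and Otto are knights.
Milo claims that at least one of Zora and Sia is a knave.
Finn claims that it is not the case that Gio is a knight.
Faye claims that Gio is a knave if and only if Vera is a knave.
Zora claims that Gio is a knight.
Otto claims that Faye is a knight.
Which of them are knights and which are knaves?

Gio is a knave, Vera is a knight, Sia is a knight, Milo is a knight, Finn is a knight, Faye is a knave, Zora is a knave, and Otto is a knave.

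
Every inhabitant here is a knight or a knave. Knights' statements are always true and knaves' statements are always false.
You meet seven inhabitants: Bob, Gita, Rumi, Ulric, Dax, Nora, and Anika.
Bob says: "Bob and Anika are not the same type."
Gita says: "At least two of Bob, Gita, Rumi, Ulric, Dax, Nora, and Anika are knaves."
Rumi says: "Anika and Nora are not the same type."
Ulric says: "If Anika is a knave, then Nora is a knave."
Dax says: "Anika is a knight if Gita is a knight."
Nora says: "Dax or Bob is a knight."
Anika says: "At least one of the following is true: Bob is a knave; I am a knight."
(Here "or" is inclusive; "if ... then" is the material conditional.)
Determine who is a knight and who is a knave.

Bob is a knight, Gita is a knight, Rumi is a knight, Ulric is a knave, Dax is a knave, Nora is a knight, and Anika is a knave.

Bob is a knight, so "Bob and Anika are not the same type" must be True — and it is.
Gita (knight): "at least two of Bob, Gita, Rumi, Ulric, Dax, Nora, and Anika are knaves" — True. ✓
Rumi is a knight; "Anika and Nora are not the same type" is True, as required.
Since Ulric is a knave, "if Anika is a knave, then Nora is a knave" needs to be False, which holds.
Dax is a knave, so "Anika is a knight if Gita is a knight" must be False — and it is.
As a knight, Nora's statement "Dax or Bob is a knight" should be True; it is.
Since Anika is a knave, "at least one of the following is true: Bob is a knave; I am a knight" needs to be False, which holds.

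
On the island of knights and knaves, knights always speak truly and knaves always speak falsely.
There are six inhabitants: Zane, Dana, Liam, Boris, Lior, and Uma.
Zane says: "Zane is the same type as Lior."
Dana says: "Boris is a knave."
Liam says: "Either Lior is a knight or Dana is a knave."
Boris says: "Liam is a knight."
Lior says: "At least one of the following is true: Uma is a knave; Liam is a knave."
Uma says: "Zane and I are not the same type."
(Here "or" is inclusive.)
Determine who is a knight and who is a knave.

Since Zane is a knave, "Zane is the same type as Lior" needs to be false, which holds.
Dana is a knave; "Boris is a knave" is false, as required.
Since Liam is a knight, "either Lior is a knight or Dana is a knave" needs to be true, which holds.
Boris is a knight, and the claim "Liam is a knight" is indeed true.
Lior is a knight, and the claim "at least one of the following is true: Uma is a knave; Liam is a knave" is indeed true.
As a knave, Uma's statement "Zane and I are not the same type" should be false; it is.

Zane is a knave, Dana is a knave, Liam is a knight, Boris is a knight, Lior is a knight, and Uma is a knave.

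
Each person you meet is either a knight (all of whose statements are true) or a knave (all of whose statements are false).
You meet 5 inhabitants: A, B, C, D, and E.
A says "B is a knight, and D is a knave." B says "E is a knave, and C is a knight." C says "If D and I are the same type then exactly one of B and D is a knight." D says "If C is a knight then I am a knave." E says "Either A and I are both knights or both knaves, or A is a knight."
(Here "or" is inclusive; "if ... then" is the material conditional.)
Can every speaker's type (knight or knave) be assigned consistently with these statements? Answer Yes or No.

No

Checking all 32 assignments, each has at least one speaker whose statement's truth value contradicts their type.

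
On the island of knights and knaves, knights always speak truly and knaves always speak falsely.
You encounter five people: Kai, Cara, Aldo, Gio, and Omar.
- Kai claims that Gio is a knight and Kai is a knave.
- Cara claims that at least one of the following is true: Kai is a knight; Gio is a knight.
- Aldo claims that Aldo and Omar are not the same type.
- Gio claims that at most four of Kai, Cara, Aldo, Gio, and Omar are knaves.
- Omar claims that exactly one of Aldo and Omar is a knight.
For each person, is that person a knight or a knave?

Since Kai is a knave, "Gio is a knight and Kai is a knave" needs to be False, which holds.
Cara (knave): "at least one of the following is true: Kai is a knight; Gio is a knight" — False. ✓
Aldo is a knave; "Aldo and Omar are not the same type" is False, as required.
Gio (knave): "at most four of Kai, Cara, Aldo, Gio, and Omar are knaves" — False. ✓
Omar is a knave; "exactly one of Aldo and Omar is a knight" is False, as required.

Kai is a knave, Cara is a knave, Aldo is a knave, Gio is a knave, and Omar is a knave.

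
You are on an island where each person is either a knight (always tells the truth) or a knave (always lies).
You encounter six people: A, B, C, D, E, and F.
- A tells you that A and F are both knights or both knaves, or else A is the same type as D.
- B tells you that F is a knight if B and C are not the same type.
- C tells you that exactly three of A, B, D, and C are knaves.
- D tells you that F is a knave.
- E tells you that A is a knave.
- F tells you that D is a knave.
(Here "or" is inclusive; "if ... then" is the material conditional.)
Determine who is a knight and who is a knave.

A is a knight, B is a knight, C is a knave, D is a knave, E is a knave, and F is a knight.

A is a knight, and the claim "A and F are both knights or both knaves, or else A is the same type as D" is indeed true.
Since B is a knight, "F is a knight if B and C are not the same type" needs to be true, which holds.
C is a knave, so "exactly three of A, B, D, and C are knaves" must be false — and it is.
D (knave): "F is a knave" — false. ✓
E (knave): "A is a knave" — false. ✓
Since F is a knight, "D is a knave" needs to be true, which holds.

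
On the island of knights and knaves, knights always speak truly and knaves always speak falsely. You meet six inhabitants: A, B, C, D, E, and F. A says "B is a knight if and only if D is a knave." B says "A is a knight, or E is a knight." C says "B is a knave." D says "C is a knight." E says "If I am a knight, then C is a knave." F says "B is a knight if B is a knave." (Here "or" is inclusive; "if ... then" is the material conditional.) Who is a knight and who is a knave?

A (knight): "B is a knight if and only if D is a knave" — True. ✓
B is a knight; "A is a knight, or E is a knight" is True, as required.
C is a knave; "B is a knave" is false, as required.
D is a knave, so "C is a knight" must be false — and it is.
As a knight, E's statement "if I am a knight, then C is a knave" should be True; it is.
F is a knight, and the claim "B is a knight if B is a knave" is indeed True.

A is a knight, B is a knight, C is a knave, D is a knave, E is a knight, and F is a knight.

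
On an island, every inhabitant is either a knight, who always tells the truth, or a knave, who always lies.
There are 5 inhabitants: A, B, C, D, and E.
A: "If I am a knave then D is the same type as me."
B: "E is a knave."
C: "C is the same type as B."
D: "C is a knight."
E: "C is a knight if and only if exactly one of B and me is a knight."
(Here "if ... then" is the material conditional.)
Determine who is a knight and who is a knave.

As a knight, A's statement "if I am a knave then D is the same type as me" should be true; it is.
B is a knight, so "E is a knave" must be true — and it is.
Since C is a knave, "C is the same type as B" needs to be False, which holds.
As a knave, D's statement "C is a knight" should be False; it is.
E is a knave, so "C is a knight if and only if exactly one of B and me is a knight" must be False — and it is.

Knights: A and B. Knaves: C, D, and E.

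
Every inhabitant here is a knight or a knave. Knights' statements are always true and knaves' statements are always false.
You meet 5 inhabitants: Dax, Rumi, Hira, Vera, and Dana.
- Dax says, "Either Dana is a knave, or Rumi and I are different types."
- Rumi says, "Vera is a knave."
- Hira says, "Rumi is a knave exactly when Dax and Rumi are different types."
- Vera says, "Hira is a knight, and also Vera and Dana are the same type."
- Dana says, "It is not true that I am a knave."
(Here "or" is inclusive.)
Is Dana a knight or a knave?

Dana is a knight.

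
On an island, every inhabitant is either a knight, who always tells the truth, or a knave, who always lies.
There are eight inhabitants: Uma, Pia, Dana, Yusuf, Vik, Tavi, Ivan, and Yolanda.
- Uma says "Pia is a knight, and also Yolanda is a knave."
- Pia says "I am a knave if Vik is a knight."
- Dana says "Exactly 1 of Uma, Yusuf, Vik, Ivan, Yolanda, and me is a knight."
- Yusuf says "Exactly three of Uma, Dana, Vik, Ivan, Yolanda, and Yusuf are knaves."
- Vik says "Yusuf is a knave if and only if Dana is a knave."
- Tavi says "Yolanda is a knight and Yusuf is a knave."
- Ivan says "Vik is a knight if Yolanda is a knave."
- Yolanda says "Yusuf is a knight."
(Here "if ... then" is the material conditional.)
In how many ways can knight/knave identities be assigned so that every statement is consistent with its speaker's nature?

1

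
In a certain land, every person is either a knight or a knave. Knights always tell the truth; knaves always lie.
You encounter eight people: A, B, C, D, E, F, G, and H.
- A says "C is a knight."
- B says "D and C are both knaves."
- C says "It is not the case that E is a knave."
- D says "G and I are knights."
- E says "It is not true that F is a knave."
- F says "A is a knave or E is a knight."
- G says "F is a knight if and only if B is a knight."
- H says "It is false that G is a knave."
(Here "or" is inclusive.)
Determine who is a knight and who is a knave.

A is a knight, so "C is a knight" must be true — and it is.
B is a knave, and the claim "D and C are both knaves" is indeed false.
C (knight): "it is not the case that E is a knave" — true. ✓
D is a knave, and the claim "G and I are knights" is indeed false.
As a knight, E's statement "it is not true that F is a knave" should be true; it is.
F is a knight, so "A is a knave or E is a knight" must be true — and it is.
Since G is a knave, "F is a knight if and only if B is a knight" needs to be false, which holds.
As a knave, H's statement "it is false that G is a knave" should be false; it is.

Knights: A, C, E, and F. Knaves: B, D, G, and H.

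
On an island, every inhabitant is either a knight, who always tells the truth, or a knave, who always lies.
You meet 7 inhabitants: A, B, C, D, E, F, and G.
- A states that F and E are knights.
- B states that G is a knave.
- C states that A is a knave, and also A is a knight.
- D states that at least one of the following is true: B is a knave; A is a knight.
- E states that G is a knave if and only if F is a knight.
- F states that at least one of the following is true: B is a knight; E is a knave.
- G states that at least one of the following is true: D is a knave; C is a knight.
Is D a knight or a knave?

D is a knight.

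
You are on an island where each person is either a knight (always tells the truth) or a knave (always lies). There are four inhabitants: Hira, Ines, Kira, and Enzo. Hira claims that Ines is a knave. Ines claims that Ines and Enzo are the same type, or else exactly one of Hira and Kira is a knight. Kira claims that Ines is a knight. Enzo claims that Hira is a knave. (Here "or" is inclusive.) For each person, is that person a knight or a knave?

Hira is a knave, Ines is a knight, Kira is a knight, and Enzo is a knight.

Hira is a knave, so "Ines is a knave" must be False — and it is.
Ines is a knight, and the claim "Ines and Enzo are the same type, or else exactly one of Hira and Kira is a knight" is indeed True.
Kira is a knight; "Ines is a knight" is True, as required.
Enzo is a knight, and the claim "Hira is a knave" is indeed True.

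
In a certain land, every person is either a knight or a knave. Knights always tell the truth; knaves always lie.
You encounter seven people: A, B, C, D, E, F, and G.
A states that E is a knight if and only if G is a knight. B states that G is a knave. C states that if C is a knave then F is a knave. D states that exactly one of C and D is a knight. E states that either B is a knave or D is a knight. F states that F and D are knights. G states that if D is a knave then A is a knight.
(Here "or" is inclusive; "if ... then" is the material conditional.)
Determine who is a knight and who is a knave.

Knights: A, D, E, F, and G. Knaves: B and C.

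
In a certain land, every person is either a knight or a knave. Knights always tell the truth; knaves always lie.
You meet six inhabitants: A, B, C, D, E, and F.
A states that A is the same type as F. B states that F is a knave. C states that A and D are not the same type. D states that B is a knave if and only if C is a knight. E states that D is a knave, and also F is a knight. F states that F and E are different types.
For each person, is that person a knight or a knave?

As a knave, A's statement "A is the same type as F" should be false; it is.
B is a knave; "F is a knave" is false, as required.
C is a knight; "A and D are not the same type" is True, as required.
D is a knight, so "B is a knave if and only if C is a knight" must be True — and it is.
E is a knave, and the claim "D is a knave, and also F is a knight" is indeed false.
Since F is a knight, "F and E are different types" needs to be True, which holds.

A is a knave, B is a knave, C is a knight, D is a knight, E is a knave, and F is a knight.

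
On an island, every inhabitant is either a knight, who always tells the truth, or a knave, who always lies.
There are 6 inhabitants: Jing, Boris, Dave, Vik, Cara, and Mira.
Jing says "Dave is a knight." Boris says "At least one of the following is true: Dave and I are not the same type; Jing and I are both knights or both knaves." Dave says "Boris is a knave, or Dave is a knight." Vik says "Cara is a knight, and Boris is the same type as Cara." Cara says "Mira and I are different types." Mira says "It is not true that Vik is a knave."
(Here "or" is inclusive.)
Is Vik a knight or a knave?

Consistent assignments: {Jing=knight, Boris=knight, Dave=knight, Vik=knave, Cara=knave, Mira=knave}; {Jing=knave, Boris=knight, Dave=knave, Vik=knave, Cara=knave, Mira=knave}
In every consistent assignment, Vik is a knave.

Vik is a knave.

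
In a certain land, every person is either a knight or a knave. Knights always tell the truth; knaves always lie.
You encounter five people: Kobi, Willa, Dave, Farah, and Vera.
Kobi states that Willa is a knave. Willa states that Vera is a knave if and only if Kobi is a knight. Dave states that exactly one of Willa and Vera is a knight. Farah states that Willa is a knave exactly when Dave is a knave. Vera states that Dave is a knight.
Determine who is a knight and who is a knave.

Kobi is a knight, Willa is a knave, Dave is a knight, Farah is a knave, and Vera is a knight.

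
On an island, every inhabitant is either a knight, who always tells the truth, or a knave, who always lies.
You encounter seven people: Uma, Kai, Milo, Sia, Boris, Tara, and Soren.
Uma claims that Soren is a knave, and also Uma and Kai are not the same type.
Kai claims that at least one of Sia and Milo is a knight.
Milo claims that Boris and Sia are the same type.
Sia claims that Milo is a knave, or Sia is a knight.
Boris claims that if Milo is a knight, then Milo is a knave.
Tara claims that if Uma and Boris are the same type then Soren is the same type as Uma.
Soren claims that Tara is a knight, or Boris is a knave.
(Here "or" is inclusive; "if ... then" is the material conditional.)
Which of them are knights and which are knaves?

Knights: Kai, Milo, and Soren. Knaves: Uma, Sia, Boris, and Tara.

Uma is a knave, so "Soren is a knave, and also Uma and Kai are not the same type" must be False — and it is.
Since Kai is a knight, "at least one of Sia and Milo is a knight" needs to be true, which holds.
Milo is a knight; "Boris and Sia are the same type" is true, as required.
Since Sia is a knave, "Milo is a knave, or Sia is a knight" needs to be False, which holds.
Boris is a knave, so "if Milo is a knight, then Milo is a knave" must be False — and it is.
Tara (knave): "if Uma and Boris are the same type then Soren is the same type as Uma" — False. ✓
Soren is a knight; "Tara is a knight, or Boris is a knave" is true, as required.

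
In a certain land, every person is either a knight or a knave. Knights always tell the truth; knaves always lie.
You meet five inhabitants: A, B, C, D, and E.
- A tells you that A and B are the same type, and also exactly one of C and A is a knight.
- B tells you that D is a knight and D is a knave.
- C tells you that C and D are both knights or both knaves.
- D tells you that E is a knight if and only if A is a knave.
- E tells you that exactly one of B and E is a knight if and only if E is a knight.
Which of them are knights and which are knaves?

A is a knave, B is a knave, C is a knave, D is a knight, and E is a knight.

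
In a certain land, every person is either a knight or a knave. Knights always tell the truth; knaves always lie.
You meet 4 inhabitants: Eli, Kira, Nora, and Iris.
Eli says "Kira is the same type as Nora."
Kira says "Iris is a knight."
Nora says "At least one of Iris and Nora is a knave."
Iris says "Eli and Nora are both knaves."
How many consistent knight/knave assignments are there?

Consistent assignments:
  Eli=knave, Kira=knave, Nora=knight, Iris=knave

1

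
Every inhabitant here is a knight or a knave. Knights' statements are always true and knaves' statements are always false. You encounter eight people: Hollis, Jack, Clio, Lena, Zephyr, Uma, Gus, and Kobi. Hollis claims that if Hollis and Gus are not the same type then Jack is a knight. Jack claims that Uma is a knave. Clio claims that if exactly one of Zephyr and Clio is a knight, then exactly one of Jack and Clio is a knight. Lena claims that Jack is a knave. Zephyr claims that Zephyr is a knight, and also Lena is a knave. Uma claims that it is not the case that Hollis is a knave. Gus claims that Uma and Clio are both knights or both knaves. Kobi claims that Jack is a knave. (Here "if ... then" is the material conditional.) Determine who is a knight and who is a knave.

Hollis is a knight, Jack is a knave, Clio is a knight, Lena is a knight, Zephyr is a knave, Uma is a knight, Gus is a knight, and Kobi is a knight.

Hollis is a knight; "if Hollis and Gus are not the same type then Jack is a knight" is True, as required.
Since Jack is a knave, "Uma is a knave" needs to be False, which holds.
Clio is a knight, so "if exactly one of Zephyr and Clio is a knight, then exactly one of Jack and Clio is a knight" must be True — and it is.
Lena is a knight; "Jack is a knave" is True, as required.
Zephyr is a knave, and the claim "Zephyr is a knight, and also Lena is a knave" is indeed False.
As a knight, Uma's statement "it is not the case that Hollis is a knave" should be True; it is.
Since Gus is a knight, "Uma and Clio are both knights or both knaves" needs to be True, which holds.
Kobi is a knight, so "Jack is a knave" must be True — and it is.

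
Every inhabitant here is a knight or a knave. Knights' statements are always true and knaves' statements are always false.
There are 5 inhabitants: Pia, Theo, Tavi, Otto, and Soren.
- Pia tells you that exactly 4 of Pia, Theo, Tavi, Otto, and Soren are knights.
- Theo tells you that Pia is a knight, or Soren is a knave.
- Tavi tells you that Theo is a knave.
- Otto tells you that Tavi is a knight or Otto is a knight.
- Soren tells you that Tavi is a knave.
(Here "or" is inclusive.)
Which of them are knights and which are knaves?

Pia is a knight, Theo is a knight, Tavi is a knave, Otto is a knight, and Soren is a knight.

Suppose Pia is a knave. Then Pia's statement "exactly 4 of Pia, Theo, Tavi, Otto, and Soren are knights" would have to be false. Checking the 16 ways to assign the others, none is consistent with every speaker.
(For instance, with Theo=knight, Tavi=knave, Otto=knight, Soren=knight, Theo's claim "Pia is a knight, or Soren is a knave" comes out false where it would need to be true.)
So Pia must be a knight, making "exactly 4 of Pia, Theo, Tavi, Otto, and Soren are knights" true. Taking Pia=knight, Theo=knight, Tavi=knave, Otto=knight, Soren=knight, each remaining statement checks out:
  Theo (knight): "Pia is a knight, or Soren is a knave" — true. ✓
  Tavi (knave): "Theo is a knave" — false. ✓
  Otto (knight): "Tavi is a knight or Otto is a knight" — true. ✓
  Soren (knight): "Tavi is a knave" — true. ✓
This is the unique consistent assignment.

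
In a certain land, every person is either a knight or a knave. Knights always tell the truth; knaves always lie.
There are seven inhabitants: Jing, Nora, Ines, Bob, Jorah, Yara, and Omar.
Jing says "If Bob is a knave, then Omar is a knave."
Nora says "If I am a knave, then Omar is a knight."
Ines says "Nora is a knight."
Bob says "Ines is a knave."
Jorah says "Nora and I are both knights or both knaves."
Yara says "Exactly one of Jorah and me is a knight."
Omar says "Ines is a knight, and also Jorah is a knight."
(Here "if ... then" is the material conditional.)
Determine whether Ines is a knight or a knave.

Ines is a knight.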